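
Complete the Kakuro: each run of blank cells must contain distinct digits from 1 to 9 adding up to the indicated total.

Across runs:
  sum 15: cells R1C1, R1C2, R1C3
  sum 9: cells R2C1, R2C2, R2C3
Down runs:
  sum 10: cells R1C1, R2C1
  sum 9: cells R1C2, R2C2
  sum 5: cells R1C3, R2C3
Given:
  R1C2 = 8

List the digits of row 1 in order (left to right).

4 8 3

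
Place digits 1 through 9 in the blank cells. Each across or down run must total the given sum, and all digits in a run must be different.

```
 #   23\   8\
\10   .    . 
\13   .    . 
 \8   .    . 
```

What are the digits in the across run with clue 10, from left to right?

9 1

23 in 3 cells must be {6,8,9}.
The 8 across and the 23 down share only 6, so R3C1 = 6.
R3C2 = 8 − 6 = 2 completes the 8 across.
Given what's placed, R1C2 must be 1 to fit the 10 across and 8 down.
R2C2 = 8 − 3 = 5 completes the 8 down.
R1C1 = 10 − 1 = 9 completes the 10 across.
R2C1 = 13 − 5 = 8 completes the 13 across.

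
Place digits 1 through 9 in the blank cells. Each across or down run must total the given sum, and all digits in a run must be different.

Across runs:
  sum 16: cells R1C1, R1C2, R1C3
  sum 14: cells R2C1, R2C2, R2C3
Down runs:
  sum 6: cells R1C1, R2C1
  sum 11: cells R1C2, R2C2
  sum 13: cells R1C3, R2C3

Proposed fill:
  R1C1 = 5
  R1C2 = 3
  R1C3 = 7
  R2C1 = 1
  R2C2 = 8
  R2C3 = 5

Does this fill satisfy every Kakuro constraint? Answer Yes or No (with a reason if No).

No — the down run R1C3–R2C3 sums to 12, not 13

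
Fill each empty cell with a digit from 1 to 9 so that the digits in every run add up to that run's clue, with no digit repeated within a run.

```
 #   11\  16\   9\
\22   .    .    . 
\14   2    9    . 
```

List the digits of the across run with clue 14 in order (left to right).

2 9 3

16 in 2 cells must be {7,9}.
R1C1 = 11 − 2 = 9 completes the 11 down.
R1C2 = 16 − 9 = 7 completes the 16 down.
R1C3 = 22 − 16 = 6 completes the 22 across.
R2C3 = 14 − 11 = 3 completes the 14 across.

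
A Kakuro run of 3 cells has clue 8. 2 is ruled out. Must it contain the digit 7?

The only way to make 8 from 3 distinct digits under that restriction is {1,3,4}, which does not contain 7.

No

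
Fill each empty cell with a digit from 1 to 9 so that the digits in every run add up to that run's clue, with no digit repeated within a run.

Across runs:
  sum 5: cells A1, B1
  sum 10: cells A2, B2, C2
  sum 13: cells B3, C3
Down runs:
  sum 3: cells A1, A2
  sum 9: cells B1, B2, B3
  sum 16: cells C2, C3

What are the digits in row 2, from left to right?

3 in 2 cells must be {1,2}; 16 in 2 cells must be {7,9}.
The 10 across and the 16 down share only 7, so C2 = 7.
C3 = 16 − 7 = 9 completes the 16 down.
B3 = 13 − 9 = 4 completes the 13 across.
B2 = 2: the only remaining digit allowed by both the 10 across and the 9 down.
B1 = 9 − 6 = 3 completes the 9 down.
A2 = 10 − 9 = 1 completes the 10 across.
A1 = 5 − 3 = 2 completes the 5 across.

1 2 7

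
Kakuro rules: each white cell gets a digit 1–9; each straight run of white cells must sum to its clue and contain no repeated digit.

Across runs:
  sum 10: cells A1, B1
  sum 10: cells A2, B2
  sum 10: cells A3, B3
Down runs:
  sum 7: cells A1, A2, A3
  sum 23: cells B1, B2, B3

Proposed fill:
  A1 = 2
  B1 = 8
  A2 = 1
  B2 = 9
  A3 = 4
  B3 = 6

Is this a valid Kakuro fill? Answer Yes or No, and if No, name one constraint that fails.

Across: 2+8=10; 1+9=10; 4+6=10. Down: 2+1+4=7; 8+9+6=23. No digit repeats within any run.

Yes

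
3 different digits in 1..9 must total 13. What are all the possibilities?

3 distinct digits from 1–9 sum between 6 and 24.

{1,3,9}; {1,4,8}; {1,5,7}; {2,3,8}; {2,4,7}; {2,5,6}; {3,4,6}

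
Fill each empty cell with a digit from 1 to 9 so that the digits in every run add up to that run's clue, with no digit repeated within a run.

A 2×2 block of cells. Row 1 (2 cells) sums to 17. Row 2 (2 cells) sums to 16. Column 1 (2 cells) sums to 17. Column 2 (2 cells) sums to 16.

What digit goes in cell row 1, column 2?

17 in 2 cells must be {8,9}; 16 in 2 cells must be {7,9}.
The 17 across and the 16 down share only 9, so (1,2) = 9.
The 16 across and the 17 down share only 9, so (2,1) = 9.
(2,2) = 16 − 9 = 7 completes the 16 across.
(1,1) = 17 − 9 = 8 completes the 17 across.

9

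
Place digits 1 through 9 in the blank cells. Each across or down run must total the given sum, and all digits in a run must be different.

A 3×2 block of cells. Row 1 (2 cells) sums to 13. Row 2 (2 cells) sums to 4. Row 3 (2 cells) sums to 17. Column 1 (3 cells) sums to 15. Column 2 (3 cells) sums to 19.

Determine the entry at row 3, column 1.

8

4 in 2 cells must be {1,3}; 17 in 2 cells must be {8,9}.
The 4 across and the 19 down share only 3, so (2,2) = 3.
Given what's placed, (3,2) must be 9 to fit the 17 across and 19 down.
(1,2) = 19 − 12 = 7 completes the 19 down.
(2,1) = 4 − 3 = 1 completes the 4 across.
(3,1) = 17 − 9 = 8 completes the 17 across.
(1,1) = 13 − 7 = 6 completes the 13 across.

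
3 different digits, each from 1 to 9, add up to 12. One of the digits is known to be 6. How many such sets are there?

2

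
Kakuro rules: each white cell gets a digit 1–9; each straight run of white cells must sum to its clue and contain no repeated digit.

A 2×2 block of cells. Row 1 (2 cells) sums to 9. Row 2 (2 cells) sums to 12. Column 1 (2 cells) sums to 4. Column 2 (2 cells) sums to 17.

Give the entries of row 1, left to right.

4 in 2 cells must be {1,3}; 17 in 2 cells must be {8,9}.
The 9 across and the 17 down share only 8, so (1,2) = 8.
The 12 across and the 4 down share only 3, so (2,1) = 3.
(2,2) = 12 − 3 = 9 completes the 12 across.
(1,1) = 9 − 8 = 1 completes the 9 across.

1 8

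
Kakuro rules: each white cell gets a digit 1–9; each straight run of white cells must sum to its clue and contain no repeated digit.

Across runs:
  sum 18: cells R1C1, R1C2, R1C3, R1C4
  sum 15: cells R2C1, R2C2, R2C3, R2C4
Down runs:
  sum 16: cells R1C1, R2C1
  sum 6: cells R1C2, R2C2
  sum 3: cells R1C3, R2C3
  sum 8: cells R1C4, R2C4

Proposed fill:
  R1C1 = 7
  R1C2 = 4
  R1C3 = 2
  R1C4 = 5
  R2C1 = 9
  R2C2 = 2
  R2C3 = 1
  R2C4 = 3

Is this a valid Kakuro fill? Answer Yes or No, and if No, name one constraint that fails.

Yes

Across: 7+4+2+5=18; 9+2+1+3=15. Down: 7+9=16; 4+2=6; 2+1=3; 5+3=8. No digit repeats within any run.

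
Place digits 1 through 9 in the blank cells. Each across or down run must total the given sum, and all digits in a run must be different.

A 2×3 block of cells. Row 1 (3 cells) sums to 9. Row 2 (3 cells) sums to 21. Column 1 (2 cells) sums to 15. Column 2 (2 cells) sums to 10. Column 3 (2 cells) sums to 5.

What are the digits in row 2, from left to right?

The 9 across and the 15 down share only 6, so (1,1) = 6.
(2,1) = 15 − 6 = 9 completes the 15 down.
Given what's placed, (2,3) must be 4 to fit the 21 across and 5 down.
(1,3) = 5 − 4 = 1 completes the 5 down.
(2,2) = 21 − 13 = 8 completes the 21 across.
(1,2) = 9 − 7 = 2 completes the 9 across.

9, 8, 4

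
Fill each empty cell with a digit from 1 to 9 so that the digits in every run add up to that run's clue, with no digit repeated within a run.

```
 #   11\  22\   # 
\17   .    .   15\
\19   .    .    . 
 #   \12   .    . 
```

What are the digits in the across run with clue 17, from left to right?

9 8

17 in 2 cells must be {8,9}.
Nothing is forced directly, so branch on R1C1, whose candidates are 8 or 9. If R1C1 = 8: that forces R1C2 = 9, R2C1 = 3, R2C2 = 7, R2C3 = 9, after which R3C2 would have to be in {3,4,5,7,8,9} for the 12 across but in {6} for the 22 down — contradiction. So R1C1 = 9.
R1C2 = 17 − 9 = 8 completes the 17 across.
R2C1 = 11 − 9 = 2 completes the 11 down.
R2C2 = 9: the only remaining digit allowed by both the 19 across and the 22 down.
R2C3 = 19 − 11 = 8 completes the 19 across.
R3C2 = 22 − 17 = 5 completes the 22 down.
R3C3 = 12 − 5 = 7 completes the 12 across.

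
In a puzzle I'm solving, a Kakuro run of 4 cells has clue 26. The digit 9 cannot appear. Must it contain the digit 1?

The only way to make 26 from 4 distinct digits under that restriction is {5,6,7,8}, which does not contain 1.

No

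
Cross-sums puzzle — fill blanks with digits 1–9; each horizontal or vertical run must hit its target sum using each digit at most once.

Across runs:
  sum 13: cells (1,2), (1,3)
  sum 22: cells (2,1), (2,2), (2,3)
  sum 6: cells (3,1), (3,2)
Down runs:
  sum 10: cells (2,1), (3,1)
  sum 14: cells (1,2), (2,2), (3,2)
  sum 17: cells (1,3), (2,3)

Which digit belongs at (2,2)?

17 in 2 cells must be {8,9}.
Nothing is forced directly, so branch on (1,3), whose candidates are 8 or 9. If (1,3) = 9: that forces (1,2) = 4, (2,3) = 8, (2,1) = 9, after which (2,2) would have to be in {5} for the 22 across but in {1,2,3,7,8,9} for the 14 down — contradiction. So (1,3) = 8.
(1,2) = 13 − 8 = 5 completes the 13 across.
(2,3) = 17 − 8 = 9 completes the 17 down.
No cell is forced outright now. (3,2) can only be 1 or 2 (the digits allowed by both its 6 across and its 14 down). If (3,2) = 1: that forces (2,2) = 8, after which (3,1) would have to be in {5} for the 6 across but in {1,2,3,4,6,7,8,9} for the 10 down — contradiction. So (3,2) = 2.
(2,2) = 14 − 7 = 7 completes the 14 down.
(3,1) = 6 − 2 = 4 completes the 6 across.
(2,1) = 22 − 16 = 6 completes the 22 across.

7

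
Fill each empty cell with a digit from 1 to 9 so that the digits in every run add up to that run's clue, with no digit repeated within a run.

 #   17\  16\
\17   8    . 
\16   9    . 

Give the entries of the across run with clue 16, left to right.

9 7

17 in 2 cells must be {8,9}; 16 in 2 cells must be {7,9}.
R1C2 = 17 − 8 = 9 completes the 17 across.
R2C2 = 16 − 9 = 7 completes the 16 across.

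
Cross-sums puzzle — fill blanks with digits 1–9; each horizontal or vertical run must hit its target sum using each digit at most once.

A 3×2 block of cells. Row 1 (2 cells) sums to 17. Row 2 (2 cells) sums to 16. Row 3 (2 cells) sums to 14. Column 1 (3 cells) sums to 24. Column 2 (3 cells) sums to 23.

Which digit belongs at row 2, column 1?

7

17 in 2 cells must be {8,9}; 16 in 2 cells must be {7,9}; 24 in 3 cells must be {7,8,9}.
The 16 across and the 23 down share only 9, so (2,2) = 9.
Given what's placed, (1,2) must be 8 to fit the 17 across and 23 down.
(2,1) = 16 − 9 = 7 completes the 16 across.
(3,2) = 23 − 17 = 6 completes the 23 down.
(1,1) = 17 − 8 = 9 completes the 17 across.
(3,1) = 14 − 6 = 8 completes the 14 across.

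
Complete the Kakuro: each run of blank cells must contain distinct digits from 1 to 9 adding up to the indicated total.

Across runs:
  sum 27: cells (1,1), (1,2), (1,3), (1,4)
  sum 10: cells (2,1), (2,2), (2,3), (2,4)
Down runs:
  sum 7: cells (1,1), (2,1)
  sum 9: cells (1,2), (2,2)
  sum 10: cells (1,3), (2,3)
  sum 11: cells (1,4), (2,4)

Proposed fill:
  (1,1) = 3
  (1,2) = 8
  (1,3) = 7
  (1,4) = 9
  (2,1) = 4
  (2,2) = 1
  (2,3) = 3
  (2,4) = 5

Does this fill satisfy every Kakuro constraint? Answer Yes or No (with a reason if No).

No — the across run (2,1)–(2,4) sums to 13, not 10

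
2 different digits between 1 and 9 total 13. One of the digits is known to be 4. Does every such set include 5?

No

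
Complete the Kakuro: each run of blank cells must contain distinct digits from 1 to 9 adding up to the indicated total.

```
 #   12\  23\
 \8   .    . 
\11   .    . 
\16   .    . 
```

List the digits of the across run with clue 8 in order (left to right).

2, 6

16 in 2 cells must be {7,9}; 23 in 3 cells must be {6,8,9}.
The 8 across and the 23 down share only 6, so R1C2 = 6.
Given what's placed, R3C2 must be 9 to fit the 16 across and 23 down.
R1C1 = 8 − 6 = 2 completes the 8 across.
R2C2 = 23 − 15 = 8 completes the 23 down.
R3C1 = 16 − 9 = 7 completes the 16 across.
R2C1 = 11 − 8 = 3 completes the 11 across.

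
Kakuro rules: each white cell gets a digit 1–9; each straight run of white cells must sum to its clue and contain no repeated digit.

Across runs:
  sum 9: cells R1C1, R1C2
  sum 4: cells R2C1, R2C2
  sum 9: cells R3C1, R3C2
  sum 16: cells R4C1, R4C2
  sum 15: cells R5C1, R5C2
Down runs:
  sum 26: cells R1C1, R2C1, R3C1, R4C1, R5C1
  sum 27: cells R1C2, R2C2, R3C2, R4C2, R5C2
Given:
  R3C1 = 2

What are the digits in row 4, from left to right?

7 9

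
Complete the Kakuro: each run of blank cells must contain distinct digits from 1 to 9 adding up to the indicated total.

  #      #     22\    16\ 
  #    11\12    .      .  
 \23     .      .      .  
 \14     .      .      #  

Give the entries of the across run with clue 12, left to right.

5, 7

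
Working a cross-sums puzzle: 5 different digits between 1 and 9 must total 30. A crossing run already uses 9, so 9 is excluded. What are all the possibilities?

{4,5,6,7,8}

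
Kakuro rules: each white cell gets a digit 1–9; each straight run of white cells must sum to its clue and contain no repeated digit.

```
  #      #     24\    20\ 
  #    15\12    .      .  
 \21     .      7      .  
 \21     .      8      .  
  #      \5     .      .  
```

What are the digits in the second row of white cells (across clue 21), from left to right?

6, 7, 8

No cell is forced outright now. R4C2 can only be 3 or 4 (the digits allowed by both its 5 across and its 24 down). If R4C2 = 3: then R1C2 would have to be in {3,4,5,7,8,9} for the 12 across but in {6} for the 24 down — contradiction. So R4C2 = 4.
R1C2 = 24 − 19 = 5 completes the 24 down.
R1C3 = 12 − 5 = 7 completes the 12 across.
R4C3 = 5 − 4 = 1 completes the 5 across.
No cell is forced outright now. R2C3 can only be 8 or 9 (the digits allowed by both its 21 across and its 20 down). If R2C3 = 9: then R2C1 would have to be in {5} for the 21 across but in {6,7,8,9} for the 15 down — contradiction. So R2C3 = 8.
R2C1 = 21 − 15 = 6 completes the 21 across.
R3C1 = 15 − 6 = 9 completes the 15 down.
R3C3 = 21 − 17 = 4 completes the 21 across.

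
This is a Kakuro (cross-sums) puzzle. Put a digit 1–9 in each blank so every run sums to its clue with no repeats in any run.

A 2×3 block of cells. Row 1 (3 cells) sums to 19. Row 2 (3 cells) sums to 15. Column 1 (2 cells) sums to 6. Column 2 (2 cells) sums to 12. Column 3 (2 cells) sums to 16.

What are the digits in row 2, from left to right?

16 in 2 cells must be {7,9}.
Nothing is forced directly, so branch on (1,1), whose candidates are 2 or 4 or 5. If (1,1) = 2: that forces (1,3) = 9, (2,1) = 4, after which (2,3) would have to be in {2,3,5,6,8,9} for the 15 across but in {7} for the 16 down — contradiction. If (1,1) = 5: that forces (1,2) = 8, after which (1,3) would have to be in {6} for the 19 across but in {7,9} for the 16 down — contradiction. So (1,1) = 4.
(2,1) = 6 − 4 = 2 completes the 6 down.
Nothing is forced directly, so branch on (1,3), whose candidates are 7 or 9. If (1,3) = 9: then (1,2) would have to be in {6} for the 19 across but in {3,4,5,7,8,9} for the 12 down — contradiction. So (1,3) = 7.
(1,2) = 19 − 11 = 8 completes the 19 across.
(2,2) = 12 − 8 = 4 completes the 12 down.
(2,3) = 15 − 6 = 9 completes the 15 across.

2 4 9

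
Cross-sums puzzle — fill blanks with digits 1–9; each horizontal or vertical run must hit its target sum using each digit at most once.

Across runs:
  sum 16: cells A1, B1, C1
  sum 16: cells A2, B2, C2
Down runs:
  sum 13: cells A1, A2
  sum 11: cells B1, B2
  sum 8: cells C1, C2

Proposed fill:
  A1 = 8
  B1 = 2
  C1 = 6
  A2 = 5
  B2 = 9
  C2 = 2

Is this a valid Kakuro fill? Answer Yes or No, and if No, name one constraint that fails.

Yes

Across: 8+2+6=16; 5+9+2=16. Down: 8+5=13; 2+9=11; 6+2=8. No digit repeats within any run.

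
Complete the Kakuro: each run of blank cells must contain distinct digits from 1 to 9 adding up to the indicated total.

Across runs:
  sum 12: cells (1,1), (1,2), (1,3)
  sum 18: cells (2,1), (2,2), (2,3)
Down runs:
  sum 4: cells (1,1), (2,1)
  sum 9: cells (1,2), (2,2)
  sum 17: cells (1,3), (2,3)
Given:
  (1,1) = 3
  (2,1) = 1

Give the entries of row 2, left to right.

4 in 2 cells must be {1,3}; 17 in 2 cells must be {8,9}.
(1,3) = 8: the only remaining digit allowed by both the 12 across and the 17 down.
Given what's placed, (2,2) must be 8 to fit the 18 across and 9 down.
(2,3) = 18 − 9 = 9 completes the 18 across.
(1,2) = 12 − 11 = 1 completes the 12 across.

1 8 9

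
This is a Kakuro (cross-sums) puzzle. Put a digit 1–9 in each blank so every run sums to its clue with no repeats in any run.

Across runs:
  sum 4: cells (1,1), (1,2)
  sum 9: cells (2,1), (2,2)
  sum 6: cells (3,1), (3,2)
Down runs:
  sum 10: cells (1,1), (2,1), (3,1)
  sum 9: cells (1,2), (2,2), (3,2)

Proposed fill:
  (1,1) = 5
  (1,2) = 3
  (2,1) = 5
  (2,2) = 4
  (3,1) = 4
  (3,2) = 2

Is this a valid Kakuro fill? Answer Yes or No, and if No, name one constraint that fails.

No — the down run (1,1)–(3,1) sums to 14, not 10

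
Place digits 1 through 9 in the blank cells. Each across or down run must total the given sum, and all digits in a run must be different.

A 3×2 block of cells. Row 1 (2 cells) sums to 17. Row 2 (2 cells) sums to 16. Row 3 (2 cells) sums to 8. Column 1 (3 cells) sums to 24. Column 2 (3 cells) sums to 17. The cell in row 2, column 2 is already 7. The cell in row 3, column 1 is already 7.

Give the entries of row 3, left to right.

7 1

17 in 2 cells must be {8,9}; 16 in 2 cells must be {7,9}; 24 in 3 cells must be {7,8,9}.
(2,1) = 16 − 7 = 9 completes the 16 across.
(3,2) = 8 − 7 = 1 completes the 8 across.
(1,1) = 24 − 16 = 8 completes the 24 down.
(1,2) = 17 − 8 = 9 completes the 17 across.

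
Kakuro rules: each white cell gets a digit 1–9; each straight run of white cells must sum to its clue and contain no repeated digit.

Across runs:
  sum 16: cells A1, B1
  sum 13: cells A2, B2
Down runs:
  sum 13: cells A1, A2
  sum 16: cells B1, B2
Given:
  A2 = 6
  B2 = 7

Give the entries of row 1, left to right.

16 in 2 cells must be {7,9}.
A1 = 13 − 6 = 7 completes the 13 down.
B1 = 16 − 7 = 9 completes the 16 across.

7 9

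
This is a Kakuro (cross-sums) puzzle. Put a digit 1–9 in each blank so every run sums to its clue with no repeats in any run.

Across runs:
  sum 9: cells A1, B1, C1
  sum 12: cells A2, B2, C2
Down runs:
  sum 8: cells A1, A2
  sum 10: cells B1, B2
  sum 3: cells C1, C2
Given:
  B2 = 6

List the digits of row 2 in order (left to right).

5 6 1

3 in 2 cells must be {1,2}.
B1 = 10 − 6 = 4 completes the 10 down.
Given what's placed, C1 must be 2 to fit the 9 across and 3 down.
C2 = 3 − 2 = 1 completes the 3 down.
A1 = 9 − 6 = 3 completes the 9 across.
A2 = 12 − 7 = 5 completes the 12 across.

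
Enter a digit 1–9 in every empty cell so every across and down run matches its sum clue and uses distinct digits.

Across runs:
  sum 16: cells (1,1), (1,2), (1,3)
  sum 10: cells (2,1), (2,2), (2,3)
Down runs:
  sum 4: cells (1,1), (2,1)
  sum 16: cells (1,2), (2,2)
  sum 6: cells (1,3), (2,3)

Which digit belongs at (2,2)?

7

4 in 2 cells must be {1,3}; 16 in 2 cells must be {7,9}.
The 10 across and the 16 down share only 7, so (2,2) = 7.
(1,2) = 16 − 7 = 9 completes the 16 down.
Given what's placed, (2,1) must be 1 to fit the 10 across and 4 down.
(2,3) = 10 − 8 = 2 completes the 10 across.
(1,1) = 4 − 1 = 3 completes the 4 down.
(1,3) = 16 − 12 = 4 completes the 16 across.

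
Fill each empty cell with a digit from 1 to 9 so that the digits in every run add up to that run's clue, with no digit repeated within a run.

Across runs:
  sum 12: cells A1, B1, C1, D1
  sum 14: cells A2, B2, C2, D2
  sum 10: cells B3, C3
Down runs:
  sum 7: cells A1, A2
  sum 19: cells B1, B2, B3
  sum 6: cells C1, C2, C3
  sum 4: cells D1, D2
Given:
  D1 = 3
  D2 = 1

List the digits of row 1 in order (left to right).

1 6 2 3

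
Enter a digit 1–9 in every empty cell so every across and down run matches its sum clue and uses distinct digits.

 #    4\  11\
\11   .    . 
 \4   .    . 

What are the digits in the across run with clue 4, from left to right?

1 3

4 in 2 cells must be {1,3}.
The 11 across and the 4 down share only 3, so R1C1 = 3.
R1C2 = 11 − 3 = 8 completes the 11 across.
R2C1 = 4 − 3 = 1 completes the 4 down.
R2C2 = 4 − 1 = 3 completes the 4 across.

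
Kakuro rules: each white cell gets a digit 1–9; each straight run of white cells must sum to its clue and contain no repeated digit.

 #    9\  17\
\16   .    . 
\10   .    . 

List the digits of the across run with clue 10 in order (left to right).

16 in 2 cells must be {7,9}; 17 in 2 cells must be {8,9}.
The 16 across and the 9 down share only 7, so R1C1 = 7.
R1C2 = 16 − 7 = 9 completes the 16 across.
R2C1 = 9 − 7 = 2 completes the 9 down.
R2C2 = 10 − 2 = 8 completes the 10 across.

2, 8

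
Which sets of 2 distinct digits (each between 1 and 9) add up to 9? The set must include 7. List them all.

{2,7}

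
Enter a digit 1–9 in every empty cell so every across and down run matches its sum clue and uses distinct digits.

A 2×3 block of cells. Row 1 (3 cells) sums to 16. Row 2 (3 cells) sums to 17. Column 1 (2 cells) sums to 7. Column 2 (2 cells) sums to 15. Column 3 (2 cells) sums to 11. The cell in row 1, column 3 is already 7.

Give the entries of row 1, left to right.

1 8 7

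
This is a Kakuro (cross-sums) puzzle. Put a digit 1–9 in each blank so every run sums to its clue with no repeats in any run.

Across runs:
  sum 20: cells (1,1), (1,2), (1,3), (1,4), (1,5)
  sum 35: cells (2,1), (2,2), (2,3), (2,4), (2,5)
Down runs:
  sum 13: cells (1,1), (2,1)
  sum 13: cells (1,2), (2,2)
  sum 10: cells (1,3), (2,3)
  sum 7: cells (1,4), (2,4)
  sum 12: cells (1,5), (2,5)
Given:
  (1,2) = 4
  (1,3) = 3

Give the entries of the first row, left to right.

35 in 5 cells must be {5,6,7,8,9}.
(2,2) = 13 − 4 = 9 completes the 13 down.
(2,3) = 10 − 3 = 7 completes the 10 down.
Nothing is forced directly, so branch on (1,5), whose candidates are 5 or 7. If (1,5) = 5: then (2,5) would have to be in {5,6,8} for the 35 across but in {7} for the 12 down — contradiction. So (1,5) = 7.
Given what's placed, (1,1) must be 5 to fit the 20 across and 13 down.
(1,4) = 20 − 19 = 1 completes the 20 across.

5, 4, 3, 1, 7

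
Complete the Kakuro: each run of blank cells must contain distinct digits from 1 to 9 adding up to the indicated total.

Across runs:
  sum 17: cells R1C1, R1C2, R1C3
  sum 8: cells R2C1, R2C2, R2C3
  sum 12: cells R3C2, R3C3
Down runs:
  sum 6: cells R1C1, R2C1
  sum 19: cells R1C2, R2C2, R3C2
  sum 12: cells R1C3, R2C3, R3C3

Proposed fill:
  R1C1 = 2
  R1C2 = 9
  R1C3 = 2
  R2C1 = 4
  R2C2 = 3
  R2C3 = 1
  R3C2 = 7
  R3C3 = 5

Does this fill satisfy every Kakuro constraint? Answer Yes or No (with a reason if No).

No — the down run R1C3–R3C3 sums to 8, not 12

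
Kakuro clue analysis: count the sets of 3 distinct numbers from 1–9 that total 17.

7

3 distinct digits from 1–9 sum between 6 and 24.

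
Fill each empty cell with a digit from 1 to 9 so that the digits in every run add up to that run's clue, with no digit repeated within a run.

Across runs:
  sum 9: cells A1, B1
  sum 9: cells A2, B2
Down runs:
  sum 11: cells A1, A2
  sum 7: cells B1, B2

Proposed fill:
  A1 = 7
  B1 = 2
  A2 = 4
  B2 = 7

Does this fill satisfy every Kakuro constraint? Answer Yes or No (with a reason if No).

No — the across run A2–B2 sums to 11, not 9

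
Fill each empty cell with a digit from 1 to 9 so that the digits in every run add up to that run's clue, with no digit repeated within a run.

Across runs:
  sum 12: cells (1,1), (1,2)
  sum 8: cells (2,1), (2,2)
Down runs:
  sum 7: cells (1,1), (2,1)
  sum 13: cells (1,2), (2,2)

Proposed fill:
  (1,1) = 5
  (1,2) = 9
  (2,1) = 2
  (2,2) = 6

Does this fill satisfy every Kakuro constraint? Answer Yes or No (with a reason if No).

No — the across run (1,1)–(1,2) sums to 14, not 12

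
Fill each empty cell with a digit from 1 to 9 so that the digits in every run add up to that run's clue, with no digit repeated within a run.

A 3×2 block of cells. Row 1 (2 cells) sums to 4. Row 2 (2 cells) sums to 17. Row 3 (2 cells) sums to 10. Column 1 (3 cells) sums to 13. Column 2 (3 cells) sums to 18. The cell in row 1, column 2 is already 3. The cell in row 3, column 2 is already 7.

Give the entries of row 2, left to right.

9 8

4 in 2 cells must be {1,3}; 17 in 2 cells must be {8,9}.
(1,1) = 4 − 3 = 1 completes the 4 across.
(2,2) = 18 − 10 = 8 completes the 18 down.
(3,1) = 10 − 7 = 3 completes the 10 across.
(2,1) = 17 − 8 = 9 completes the 17 across.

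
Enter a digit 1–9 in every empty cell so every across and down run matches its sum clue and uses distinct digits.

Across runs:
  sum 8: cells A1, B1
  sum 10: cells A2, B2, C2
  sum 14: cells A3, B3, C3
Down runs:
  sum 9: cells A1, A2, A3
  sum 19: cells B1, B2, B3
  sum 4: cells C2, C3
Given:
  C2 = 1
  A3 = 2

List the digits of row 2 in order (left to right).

6, 3, 1

4 in 2 cells must be {1,3}.
C3 = 4 − 1 = 3 completes the 4 down.
B3 = 14 − 5 = 9 completes the 14 across.
Nothing is forced directly, so branch on A1, whose candidates are 1 or 3 or 6. If A1 = 3: then B1 would have to be in {5} for the 8 across but in {2,3,4,6,7,8} for the 19 down — contradiction. If A1 = 6: that forces B1 = 2, after which A2 would have to be in {2,3,4,5,6,7} for the 10 across but in {1} for the 9 down — contradiction. So A1 = 1.
B1 = 8 − 1 = 7 completes the 8 across.
A2 = 9 − 3 = 6 completes the 9 down.
B2 = 10 − 7 = 3 completes the 10 across.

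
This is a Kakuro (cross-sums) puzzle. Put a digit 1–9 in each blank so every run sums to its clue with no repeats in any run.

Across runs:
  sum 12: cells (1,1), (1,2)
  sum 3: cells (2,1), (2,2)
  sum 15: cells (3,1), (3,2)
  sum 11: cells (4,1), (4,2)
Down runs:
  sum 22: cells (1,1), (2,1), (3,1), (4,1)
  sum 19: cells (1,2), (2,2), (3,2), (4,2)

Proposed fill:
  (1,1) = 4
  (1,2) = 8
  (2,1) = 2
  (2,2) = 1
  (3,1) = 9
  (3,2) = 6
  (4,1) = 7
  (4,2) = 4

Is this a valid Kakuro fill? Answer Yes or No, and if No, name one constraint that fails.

Across: 4+8=12; 2+1=3; 9+6=15; 7+4=11. Down: 4+2+9+7=22; 8+1+6+4=19. No digit repeats within any run.

Yes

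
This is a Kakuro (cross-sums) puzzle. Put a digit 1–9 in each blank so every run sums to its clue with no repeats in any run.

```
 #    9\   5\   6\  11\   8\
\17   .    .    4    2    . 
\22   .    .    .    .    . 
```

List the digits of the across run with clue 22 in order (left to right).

R2C3 = 6 − 4 = 2 completes the 6 down.
R2C4 = 11 − 2 = 9 completes the 11 down.
Nothing is forced directly, so branch on R1C2, whose candidates are 1 or 3. If R1C2 = 3: then R2C2 would have to be in {1,3,4,6,7} for the 22 across but in {2} for the 5 down — contradiction. So R1C2 = 1.
R2C2 = 5 − 1 = 4 completes the 5 down.
Nothing is forced directly, so branch on R2C1, whose candidates are 1 or 6. If R2C1 = 1: then R1C1 would have to be in {3,7} for the 17 across but in {8} for the 9 down — contradiction. So R2C1 = 6.
R1C1 = 9 − 6 = 3 completes the 9 down.
R1C5 = 17 − 10 = 7 completes the 17 across.
R2C5 = 22 − 21 = 1 completes the 22 across.

6, 4, 2, 9, 1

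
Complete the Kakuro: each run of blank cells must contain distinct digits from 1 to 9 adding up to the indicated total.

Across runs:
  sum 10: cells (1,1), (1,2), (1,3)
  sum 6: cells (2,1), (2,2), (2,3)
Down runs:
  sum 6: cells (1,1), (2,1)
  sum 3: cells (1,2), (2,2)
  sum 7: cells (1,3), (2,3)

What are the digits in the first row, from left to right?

6 in 3 cells must be {1,2,3}; 3 in 2 cells must be {1,2}.
Nothing is forced directly, so branch on (1,2), whose candidates are 1 or 2. If (1,2) = 2: that forces (2,2) = 1, (2,1) = 2, (2,3) = 3, after which (1,1) would have to be in {1,3,5,7} for the 10 across but in {4} for the 6 down — contradiction. So (1,2) = 1.
(2,2) = 3 − 1 = 2 completes the 3 down.
Given what's placed, (2,1) must be 1 to fit the 6 across and 6 down.
(2,3) = 6 − 3 = 3 completes the 6 across.
(1,1) = 6 − 1 = 5 completes the 6 down.
(1,3) = 10 − 6 = 4 completes the 10 across.

5 1 4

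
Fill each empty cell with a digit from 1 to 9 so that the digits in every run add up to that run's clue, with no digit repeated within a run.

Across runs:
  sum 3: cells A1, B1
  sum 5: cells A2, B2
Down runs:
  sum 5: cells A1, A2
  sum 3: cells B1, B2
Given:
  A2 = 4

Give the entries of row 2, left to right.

4 1

3 in 2 cells must be {1,2}.
A1 = 5 − 4 = 1 completes the 5 down.
B1 = 3 − 1 = 2 completes the 3 across.
B2 = 5 − 4 = 1 completes the 5 across.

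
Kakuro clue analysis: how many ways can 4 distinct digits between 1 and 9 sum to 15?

6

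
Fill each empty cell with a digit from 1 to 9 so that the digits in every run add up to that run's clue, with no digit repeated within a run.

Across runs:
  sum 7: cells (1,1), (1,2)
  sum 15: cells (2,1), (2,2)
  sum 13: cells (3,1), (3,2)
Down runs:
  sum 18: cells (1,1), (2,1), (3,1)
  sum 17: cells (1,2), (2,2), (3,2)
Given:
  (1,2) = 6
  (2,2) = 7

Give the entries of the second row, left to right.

8, 7

(1,1) = 7 − 6 = 1 completes the 7 across.
(2,1) = 15 − 7 = 8 completes the 15 across.
(3,1) = 18 − 9 = 9 completes the 18 down.
(3,2) = 13 − 9 = 4 completes the 13 across.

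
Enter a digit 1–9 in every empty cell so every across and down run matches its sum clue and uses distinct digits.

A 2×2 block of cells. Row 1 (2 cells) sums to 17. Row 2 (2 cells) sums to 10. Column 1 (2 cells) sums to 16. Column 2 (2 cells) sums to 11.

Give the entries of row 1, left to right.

17 in 2 cells must be {8,9}; 16 in 2 cells must be {7,9}.
The 17 across and the 16 down share only 9, so (1,1) = 9.
(1,2) = 17 − 9 = 8 completes the 17 across.
(2,1) = 16 − 9 = 7 completes the 16 down.
(2,2) = 10 − 7 = 3 completes the 10 across.

9 8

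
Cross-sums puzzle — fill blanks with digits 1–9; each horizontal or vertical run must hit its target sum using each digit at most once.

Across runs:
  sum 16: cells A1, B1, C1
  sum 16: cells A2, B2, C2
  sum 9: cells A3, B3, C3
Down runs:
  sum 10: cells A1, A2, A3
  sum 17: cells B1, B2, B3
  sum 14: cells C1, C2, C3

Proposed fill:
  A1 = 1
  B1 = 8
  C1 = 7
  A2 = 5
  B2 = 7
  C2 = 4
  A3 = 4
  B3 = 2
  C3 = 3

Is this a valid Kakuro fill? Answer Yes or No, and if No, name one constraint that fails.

Yes

Across: 1+8+7=16; 5+7+4=16; 4+2+3=9. Down: 1+5+4=10; 8+7+2=17; 7+4+3=14. No digit repeats within any run.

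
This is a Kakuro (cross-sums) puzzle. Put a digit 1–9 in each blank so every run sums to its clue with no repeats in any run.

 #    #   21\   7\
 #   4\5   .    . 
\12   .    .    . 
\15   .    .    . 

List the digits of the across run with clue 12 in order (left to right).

4 in 2 cells must be {1,3}; 7 in 3 cells must be {1,2,4}.
Only 4 fits R1C2 under both its across sum 5 and down sum 21.
R1C3 = 5 − 4 = 1 completes the 5 across.
Nothing is forced directly, so branch on R2C2, whose candidates are 8 or 9. If R2C2 = 8: then R2C3 would have to be in {1,3} for the 12 across but in {2,4} for the 7 down — contradiction. So R2C2 = 9.
R2C1 = 1: the only remaining digit allowed by both the 12 across and the 4 down.
R2C3 = 12 − 10 = 2 completes the 12 across.

1, 9, 2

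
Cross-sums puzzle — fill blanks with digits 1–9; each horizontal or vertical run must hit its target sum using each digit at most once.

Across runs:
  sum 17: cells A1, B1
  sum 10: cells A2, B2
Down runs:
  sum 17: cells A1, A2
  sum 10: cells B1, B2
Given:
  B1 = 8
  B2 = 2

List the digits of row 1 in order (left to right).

9 8

17 in 2 cells must be {8,9}.
A1 = 17 − 8 = 9 completes the 17 across.
A2 = 10 − 2 = 8 completes the 10 across.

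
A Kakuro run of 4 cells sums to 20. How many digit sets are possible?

4 distinct digits from 1–9 sum between 10 and 30.

12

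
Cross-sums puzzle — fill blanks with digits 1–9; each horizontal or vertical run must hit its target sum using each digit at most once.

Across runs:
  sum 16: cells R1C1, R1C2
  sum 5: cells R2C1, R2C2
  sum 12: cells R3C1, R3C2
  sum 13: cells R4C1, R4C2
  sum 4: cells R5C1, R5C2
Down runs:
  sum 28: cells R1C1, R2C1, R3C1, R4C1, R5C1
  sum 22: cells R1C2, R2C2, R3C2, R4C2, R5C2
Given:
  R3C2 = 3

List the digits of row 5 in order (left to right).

16 in 2 cells must be {7,9}; 4 in 2 cells must be {1,3}.
R3C1 = 12 − 3 = 9 completes the 12 across.
R5C2 = 1: the only remaining digit allowed by both the 4 across and the 22 down.
Given what's placed, R1C1 must be 7 to fit the 16 across and 28 down.
R1C2 = 16 − 7 = 9 completes the 16 across.
R5C1 = 4 − 1 = 3 completes the 4 across.

3, 1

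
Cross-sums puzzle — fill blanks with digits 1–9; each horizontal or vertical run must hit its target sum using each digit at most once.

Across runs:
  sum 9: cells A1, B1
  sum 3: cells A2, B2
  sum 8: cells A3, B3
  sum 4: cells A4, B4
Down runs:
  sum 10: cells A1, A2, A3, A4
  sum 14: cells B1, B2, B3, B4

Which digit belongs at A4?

3 in 2 cells must be {1,2}; 4 in 2 cells must be {1,3}; 10 in 4 cells must be {1,2,3,4}.
Nothing is forced directly, so branch on A2, whose candidates are 1 or 2. If A2 = 2: that forces B2 = 1, B4 = 3, A4 = 1, A3 = 3, after which B3 would have to be in {5} for the 8 across but in {2,4,6,8} for the 14 down — contradiction. So A2 = 1.
B2 = 3 − 1 = 2 completes the 3 across.
Given what's placed, A4 must be 3 to fit the 4 across and 10 down.

3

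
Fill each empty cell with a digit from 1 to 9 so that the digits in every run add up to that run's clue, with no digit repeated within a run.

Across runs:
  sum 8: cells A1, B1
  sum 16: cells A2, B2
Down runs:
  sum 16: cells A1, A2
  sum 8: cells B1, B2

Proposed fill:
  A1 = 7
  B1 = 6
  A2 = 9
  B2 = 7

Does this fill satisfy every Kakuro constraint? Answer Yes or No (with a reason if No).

No — the across run A1–B1 sums to 13, not 8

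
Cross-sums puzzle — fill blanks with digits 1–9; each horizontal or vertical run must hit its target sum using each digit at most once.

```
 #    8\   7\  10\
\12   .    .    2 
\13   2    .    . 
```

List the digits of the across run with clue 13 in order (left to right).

2, 3, 8

R1C1 = 8 − 2 = 6 completes the 8 down.
R1C2 = 12 − 8 = 4 completes the 12 across.
R2C2 = 7 − 4 = 3 completes the 7 down.
R2C3 = 13 − 5 = 8 completes the 13 across.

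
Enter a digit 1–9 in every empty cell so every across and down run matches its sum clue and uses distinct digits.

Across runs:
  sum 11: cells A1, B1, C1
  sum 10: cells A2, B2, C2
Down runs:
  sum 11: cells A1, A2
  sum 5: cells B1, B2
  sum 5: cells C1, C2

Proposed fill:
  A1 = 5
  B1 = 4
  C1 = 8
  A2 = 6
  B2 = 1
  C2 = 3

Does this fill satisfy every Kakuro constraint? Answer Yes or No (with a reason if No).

No — the down run C1–C2 sums to 11, not 5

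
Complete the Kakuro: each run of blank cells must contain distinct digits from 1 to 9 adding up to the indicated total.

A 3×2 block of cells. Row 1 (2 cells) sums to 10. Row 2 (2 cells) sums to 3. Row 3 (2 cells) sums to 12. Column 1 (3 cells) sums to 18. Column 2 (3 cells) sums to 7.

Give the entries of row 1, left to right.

3 in 2 cells must be {1,2}; 7 in 3 cells must be {1,2,4}.
The 12 across and the 7 down share only 4, so (3,2) = 4.
(3,1) = 12 − 4 = 8 completes the 12 across.
Given what's placed, (2,1) must be 1 to fit the 3 across and 18 down.
(2,2) = 3 − 1 = 2 completes the 3 across.
(1,1) = 18 − 9 = 9 completes the 18 down.
(1,2) = 10 − 9 = 1 completes the 10 across.

9, 1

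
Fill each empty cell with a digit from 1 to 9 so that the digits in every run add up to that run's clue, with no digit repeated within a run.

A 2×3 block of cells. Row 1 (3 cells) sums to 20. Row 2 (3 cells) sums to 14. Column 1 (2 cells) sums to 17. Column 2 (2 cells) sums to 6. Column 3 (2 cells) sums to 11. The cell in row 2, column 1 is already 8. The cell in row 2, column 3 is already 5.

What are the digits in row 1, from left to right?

9 5 6

17 in 2 cells must be {8,9}.
(1,1) = 17 − 8 = 9 completes the 17 down.
(1,3) = 11 − 5 = 6 completes the 11 down.
(2,2) = 14 − 13 = 1 completes the 14 across.
(1,2) = 20 − 15 = 5 completes the 20 across.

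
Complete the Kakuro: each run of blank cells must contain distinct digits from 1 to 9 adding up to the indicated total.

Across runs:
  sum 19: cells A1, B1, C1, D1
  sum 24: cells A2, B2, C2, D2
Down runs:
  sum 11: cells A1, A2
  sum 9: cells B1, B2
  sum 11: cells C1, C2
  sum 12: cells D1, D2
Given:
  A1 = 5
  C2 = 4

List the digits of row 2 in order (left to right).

C1 = 11 − 4 = 7 completes the 11 down.
A2 = 11 − 5 = 6 completes the 11 down.
Given what's placed, B2 must be 5 to fit the 24 across and 9 down.
D2 = 24 − 15 = 9 completes the 24 across.
B1 = 9 − 5 = 4 completes the 9 down.
D1 = 19 − 16 = 3 completes the 19 across.

6 5 4 9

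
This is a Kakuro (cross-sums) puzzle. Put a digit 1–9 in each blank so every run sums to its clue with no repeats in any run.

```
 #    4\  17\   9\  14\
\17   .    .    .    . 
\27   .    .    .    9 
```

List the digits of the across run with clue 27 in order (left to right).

3 8 7 9

4 in 2 cells must be {1,3}; 17 in 2 cells must be {8,9}.
R1C4 = 14 − 9 = 5 completes the 14 down.
R2C1 = 3: the only remaining digit allowed by both the 27 across and the 4 down.
Given what's placed, R2C2 must be 8 to fit the 27 across and 17 down.
R2C3 = 27 − 20 = 7 completes the 27 across.
R1C1 = 4 − 3 = 1 completes the 4 down.
R1C2 = 17 − 8 = 9 completes the 17 down.
R1C3 = 17 − 15 = 2 completes the 17 across.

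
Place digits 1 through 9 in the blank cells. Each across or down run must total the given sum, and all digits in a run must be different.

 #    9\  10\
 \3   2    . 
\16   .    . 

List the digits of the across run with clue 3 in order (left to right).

3 in 2 cells must be {1,2}; 16 in 2 cells must be {7,9}.
R1C2 = 3 − 2 = 1 completes the 3 across.
R2C1 = 9 − 2 = 7 completes the 9 down.
R2C2 = 16 − 7 = 9 completes the 16 across.

2 1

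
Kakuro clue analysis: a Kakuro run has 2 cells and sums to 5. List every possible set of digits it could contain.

{1,4}; {2,3}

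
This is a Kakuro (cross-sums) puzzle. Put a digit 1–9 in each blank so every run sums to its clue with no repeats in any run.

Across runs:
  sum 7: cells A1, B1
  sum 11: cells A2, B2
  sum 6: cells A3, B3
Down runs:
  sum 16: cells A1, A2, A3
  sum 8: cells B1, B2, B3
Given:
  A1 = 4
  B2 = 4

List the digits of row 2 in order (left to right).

7, 4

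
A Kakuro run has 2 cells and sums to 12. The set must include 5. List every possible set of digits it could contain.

2 distinct digits from 1–9 sum between 3 and 17.
Keeping only sets containing 5.
Only one set works: {5,7}.

{5,7}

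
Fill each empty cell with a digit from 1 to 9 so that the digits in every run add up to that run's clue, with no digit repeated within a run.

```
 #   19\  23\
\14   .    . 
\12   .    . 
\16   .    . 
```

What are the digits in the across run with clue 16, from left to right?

16 in 2 cells must be {7,9}; 23 in 3 cells must be {6,8,9}.
The 16 across and the 23 down share only 9, so R3C2 = 9.
Given what's placed, R2C2 must be 8 to fit the 12 across and 23 down.
R3C1 = 16 − 9 = 7 completes the 16 across.
R1C2 = 23 − 17 = 6 completes the 23 down.
R2C1 = 12 − 8 = 4 completes the 12 across.
R1C1 = 14 − 6 = 8 completes the 14 across.

7 9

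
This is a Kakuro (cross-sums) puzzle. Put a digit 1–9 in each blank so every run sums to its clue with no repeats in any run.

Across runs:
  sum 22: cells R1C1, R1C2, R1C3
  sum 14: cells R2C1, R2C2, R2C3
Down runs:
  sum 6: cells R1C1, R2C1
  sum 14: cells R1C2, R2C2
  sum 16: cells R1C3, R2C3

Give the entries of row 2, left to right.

1 6 7

16 in 2 cells must be {7,9}.
The 22 across and the 6 down share only 5, so R1C1 = 5.
Given what's placed, R1C3 must be 9 to fit the 22 across and 16 down.
R2C1 = 6 − 5 = 1 completes the 6 down.
R2C3 = 16 − 9 = 7 completes the 16 down.
R1C2 = 22 − 14 = 8 completes the 22 across.
R2C2 = 14 − 8 = 6 completes the 14 across.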